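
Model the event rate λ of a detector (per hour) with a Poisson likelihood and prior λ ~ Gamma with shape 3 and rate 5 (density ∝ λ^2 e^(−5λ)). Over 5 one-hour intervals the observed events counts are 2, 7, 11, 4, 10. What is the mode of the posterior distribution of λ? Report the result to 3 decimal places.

Σxᵢ = 2+7+11+4+10 = 34, with n = 5.
Posterior ∝ λ^2e^(−5λ) · λ^34e^(−5λ) = λ^36e^(−10λ), i.e. Gamma(shape=37, rate=10).
The mode of a Gamma(a, b) with a ≥ 1 (shape–rate) is (a−1)/b = 36/10 ≈ 3.600.

λ̂_MAP = 3.600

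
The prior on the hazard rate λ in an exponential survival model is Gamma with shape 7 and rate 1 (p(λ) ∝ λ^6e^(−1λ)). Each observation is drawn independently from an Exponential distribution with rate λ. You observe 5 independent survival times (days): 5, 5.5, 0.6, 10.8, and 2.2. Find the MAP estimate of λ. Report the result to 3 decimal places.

λ̂_MAP = 0.438

The Exponential(rate=λ) likelihood is ∝ λ^n e^(−λΣtᵢ). Here n = 5 and Σtᵢ = 5 + 5.5 + 0.6 + 10.8 + 2.2 = 24.1.
Posterior ∝ λ^6e^(−1λ) · λ^5e^(−24.1λ) = λ^11e^(−25.1λ), i.e. Gamma(12, 25.1).
Mode = (a−1)/b = 11/25.1 ≈ 0.438.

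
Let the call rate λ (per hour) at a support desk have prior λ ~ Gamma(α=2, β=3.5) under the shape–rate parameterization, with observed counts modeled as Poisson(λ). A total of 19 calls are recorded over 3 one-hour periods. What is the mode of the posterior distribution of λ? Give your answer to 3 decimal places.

Σxᵢ = 19, n = 3.
Posterior ∝ λe^(−3.5λ) · λ^19e^(−3λ) = λ^20e^(−6.5λ), i.e. Gamma(shape=21, rate=6.5).
The mode of a Gamma(a, b) with a ≥ 1 (shape–rate) is (a−1)/b = 20/6.5 ≈ 3.077.

λ̂_MAP = 3.077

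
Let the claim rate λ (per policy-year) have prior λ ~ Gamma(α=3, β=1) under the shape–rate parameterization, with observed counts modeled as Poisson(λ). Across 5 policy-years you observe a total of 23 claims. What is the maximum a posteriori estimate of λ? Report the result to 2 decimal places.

λ̂_MAP = 4.17

Σxᵢ = 23, n = 5.
Posterior ∝ λ^2e^(−1λ) · λ^23e^(−5λ) = λ^25e^(−6λ), i.e. Gamma(shape=26, rate=6).
The mode of a Gamma(a, b) with a ≥ 1 (shape–rate) is (a−1)/b = 25/6 ≈ 4.17.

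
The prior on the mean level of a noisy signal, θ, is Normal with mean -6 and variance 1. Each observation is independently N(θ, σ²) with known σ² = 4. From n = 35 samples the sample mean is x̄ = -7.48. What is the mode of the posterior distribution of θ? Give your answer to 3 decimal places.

θ̂_MAP = -7.328

n = 35, x̄ = -7.48.
For a Normal prior and Normal likelihood with known variance, the posterior is Normal; its mode equals its mean, the precision-weighted average.
Prior precision 1/σ₀² = 1/1 = 1; data precision n/σ² = 35/4 = 8.75.
θ̂ = (1·(-6) + 8.75·(-7.48)) / (1 + 8.75) = (-71.45)/9.75 = -1429/195 ≈ -7.328.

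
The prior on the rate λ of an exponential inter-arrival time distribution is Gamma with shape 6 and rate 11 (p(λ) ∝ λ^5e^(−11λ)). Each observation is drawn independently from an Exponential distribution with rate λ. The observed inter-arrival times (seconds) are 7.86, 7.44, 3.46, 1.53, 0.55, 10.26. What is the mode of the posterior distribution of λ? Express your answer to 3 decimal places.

The Exponential(rate=λ) likelihood is ∝ λ^n e^(−λΣtᵢ). Here n = 6 and Σtᵢ = 7.86 + 7.44 + 3.46 + 1.53 + 0.55 + 10.26 = 31.10.
Posterior ∝ λ^5e^(−11λ) · λ^6e^(−31.10λ) = λ^11e^(−42.10λ), i.e. Gamma(12, 42.10).
Mode = (a−1)/b = 11/42.10 ≈ 0.261.

λ̂_MAP = 0.261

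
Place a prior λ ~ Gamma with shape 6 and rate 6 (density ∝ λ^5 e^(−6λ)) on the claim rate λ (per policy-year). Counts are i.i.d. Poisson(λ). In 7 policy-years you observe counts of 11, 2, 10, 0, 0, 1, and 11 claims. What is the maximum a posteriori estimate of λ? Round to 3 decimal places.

Σxᵢ = 11+2+10+0+0+1+11 = 35, with n = 7.
Posterior ∝ λ^5e^(−6λ) · λ^35e^(−7λ) = λ^40e^(−13λ), i.e. Gamma(shape=41, rate=13).
The mode of a Gamma(a, b) with a ≥ 1 (shape–rate) is (a−1)/b = 40/13 ≈ 3.077.

λ̂_MAP = 3.077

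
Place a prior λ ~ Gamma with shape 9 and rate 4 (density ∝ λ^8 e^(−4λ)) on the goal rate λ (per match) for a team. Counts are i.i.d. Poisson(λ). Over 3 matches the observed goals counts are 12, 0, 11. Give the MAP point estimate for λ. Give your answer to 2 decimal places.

λ̂_MAP = 4.43

Σxᵢ = 12+0+11 = 23, with n = 3.
Posterior ∝ λ^8e^(−4λ) · λ^23e^(−3λ) = λ^31e^(−7λ), i.e. Gamma(shape=32, rate=7).
The mode of a Gamma(a, b) with a ≥ 1 (shape–rate) is (a−1)/b = 31/7 ≈ 4.43.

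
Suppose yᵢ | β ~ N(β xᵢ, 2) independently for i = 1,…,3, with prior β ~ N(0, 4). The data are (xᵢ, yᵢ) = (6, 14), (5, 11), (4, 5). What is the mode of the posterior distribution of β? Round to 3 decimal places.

β̂_MAP = 2.052

log p(β | y) = −Σ(yᵢ − βxᵢ)²/(2·2) − β²/(2·4) + const.
Setting the derivative to zero: Σxᵢ(yᵢ − βxᵢ)/2 − β/4 = 0, so β = Σxᵢyᵢ / (Σxᵢ² + σ²/τ²).
Σxᵢyᵢ = 6·14 + 5·11 + 4·5 = 159; Σxᵢ² = 77; σ²/τ² = 0.5.
β̂_MAP = 159 / (77 + 0.5) = 159/77.5 ≈ 2.052.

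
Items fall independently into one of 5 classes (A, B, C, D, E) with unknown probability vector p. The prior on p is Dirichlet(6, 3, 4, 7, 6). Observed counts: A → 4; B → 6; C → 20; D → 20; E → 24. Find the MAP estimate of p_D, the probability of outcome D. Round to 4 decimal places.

The posterior is Dirichlet(αᵢ + nᵢ) = Dirichlet(10, 9, 24, 27, 30).
For a Dirichlet(a₁,…,a_K) with all aᵢ > 1, the mode has j-th component (aⱼ − 1)/(Σaᵢ − K).
Here Σaᵢ = 100 and K = 5, so p_D = (27 − 1)/(100 − 5) = 26/95 ≈ 0.2737.

MAP estimate of p_D = 0.2737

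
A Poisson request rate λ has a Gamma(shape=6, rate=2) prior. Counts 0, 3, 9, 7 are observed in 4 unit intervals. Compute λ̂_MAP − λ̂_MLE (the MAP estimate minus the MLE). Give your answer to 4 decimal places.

Σxᵢ = 19. Posterior is Gamma(25, 6); MAP = (25−1)/6 = 24/6 ≈ 4.00000.
MLE = x̄ = 19/4 ≈ 4.75000.
Difference = 24/6 − 19/4 = -3/4 ≈ -0.7500.

MAP − MLE = -0.7500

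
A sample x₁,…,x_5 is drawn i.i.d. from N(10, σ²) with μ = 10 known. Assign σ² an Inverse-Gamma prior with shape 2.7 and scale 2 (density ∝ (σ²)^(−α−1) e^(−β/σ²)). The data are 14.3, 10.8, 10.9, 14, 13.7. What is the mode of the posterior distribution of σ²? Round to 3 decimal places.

Sum of squared deviations about the known mean: SS = (14.3−10)² + (10.8−10)² + (10.9−10)² + (14−10)² + (13.7−10)² = 49.63.
The Normal likelihood contributes (σ²)^(−n/2) exp(−SS/(2σ²)), so the posterior is Inverse-Gamma(α + n/2, β + SS/2) = Inverse-Gamma(5.2, 26.815).
The mode of Inverse-Gamma(a, b) is b/(a+1) = 26.815/6.2 ≈ 4.325.

σ̂²_MAP = 4.325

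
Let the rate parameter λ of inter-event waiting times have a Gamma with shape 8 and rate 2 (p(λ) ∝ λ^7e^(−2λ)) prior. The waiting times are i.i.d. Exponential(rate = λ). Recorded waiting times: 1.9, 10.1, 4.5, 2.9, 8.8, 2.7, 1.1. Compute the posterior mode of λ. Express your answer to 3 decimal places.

λ̂_MAP = 0.412

The Exponential(rate=λ) likelihood is ∝ λ^n e^(−λΣtᵢ). Here n = 7 and Σtᵢ = 1.9 + 10.1 + 4.5 + 2.9 + 8.8 + 2.7 + 1.1 = 32.
Posterior ∝ λ^7e^(−2λ) · λ^7e^(−32λ) = λ^14e^(−34λ), i.e. Gamma(15, 34).
Mode = (a−1)/b = 14/34 ≈ 0.412.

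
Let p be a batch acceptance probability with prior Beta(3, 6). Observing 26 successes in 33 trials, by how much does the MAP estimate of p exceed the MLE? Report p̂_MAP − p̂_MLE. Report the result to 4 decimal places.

Posterior is Beta(29, 13); MAP = (29−1)/(42−2) = 28/40 ≈ 0.70000.
MLE ignores the prior: p̂_MLE = k/n = 26/33 ≈ 0.78788.
Difference = 28/40 − 26/33 = -29/330 ≈ -0.0879.

MAP − MLE = -0.0879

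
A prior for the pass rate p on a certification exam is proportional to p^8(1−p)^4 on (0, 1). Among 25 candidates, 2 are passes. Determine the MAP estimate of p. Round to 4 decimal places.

p̂_MAP = 0.2703

The prior density ∝ p^8(1−p)^4 is the kernel of Beta(9, 5).
Data: 2 successes in 25 trials. The binomial likelihood contributes p^2(1−p)^23, so the posterior is Beta(9+2, 5+23) = Beta(11, 28).
For Beta(a, b) with a, b > 1 the mode is (a−1)/(a+b−2) = 10/37 ≈ 0.2703.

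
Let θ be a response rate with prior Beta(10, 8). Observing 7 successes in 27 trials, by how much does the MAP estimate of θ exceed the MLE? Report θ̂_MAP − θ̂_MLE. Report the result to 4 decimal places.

MAP − MLE = 0.1128

Posterior is Beta(17, 28); MAP = (17−1)/(45−2) = 16/43 ≈ 0.37209.
MLE ignores the prior: θ̂_MLE = k/n = 7/27 ≈ 0.25926.
Difference = 16/43 − 7/27 = 131/1161 ≈ 0.1128.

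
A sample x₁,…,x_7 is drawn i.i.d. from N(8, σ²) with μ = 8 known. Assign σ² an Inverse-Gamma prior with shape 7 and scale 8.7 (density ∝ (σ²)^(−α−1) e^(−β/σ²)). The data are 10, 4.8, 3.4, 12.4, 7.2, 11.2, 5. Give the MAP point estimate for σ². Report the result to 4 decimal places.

Sum of squared deviations about the known mean: SS = (10−8)² + (4.8−8)² + (3.4−8)² + (12.4−8)² + (7.2−8)² + (11.2−8)² + (5−8)² = 74.64.
The Normal likelihood contributes (σ²)^(−n/2) exp(−SS/(2σ²)), so the posterior is Inverse-Gamma(α + n/2, β + SS/2) = Inverse-Gamma(10.5, 46.02).
The mode of Inverse-Gamma(a, b) is b/(a+1) = 46.02/11.5 ≈ 4.0017.

σ̂²_MAP = 4.0017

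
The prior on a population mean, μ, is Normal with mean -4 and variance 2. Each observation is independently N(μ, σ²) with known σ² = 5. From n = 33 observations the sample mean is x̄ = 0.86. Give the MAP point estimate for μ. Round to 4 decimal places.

μ̂_MAP = 0.5177

n = 33, x̄ = 0.86.
For a Normal prior and Normal likelihood with known variance, the posterior is Normal; its mode equals its mean, the precision-weighted average.
Prior precision 1/σ₀² = 1/2 = 0.5; data precision n/σ² = 33/5 = 6.6.
μ̂ = (0.5·(-4) + 6.6·0.86) / (0.5 + 6.6) = 3.676/7.1 = 919/1775 ≈ 0.5177.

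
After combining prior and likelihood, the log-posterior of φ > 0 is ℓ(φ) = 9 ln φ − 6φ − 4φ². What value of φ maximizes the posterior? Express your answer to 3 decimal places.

φ̂_MAP = 0.750

ℓ'(φ) = 9/φ − 6 − 8φ. Setting this to zero and multiplying by φ: 8φ² + 6φ − 9 = 0.
φ = (−6 + √(6² + 4·8·9)) / (2·8) = (−6 + √324) / 16 = (−6 + 18)/16 = 3/4.
ℓ''(φ) = −9/φ² − 8 < 0, confirming a maximum.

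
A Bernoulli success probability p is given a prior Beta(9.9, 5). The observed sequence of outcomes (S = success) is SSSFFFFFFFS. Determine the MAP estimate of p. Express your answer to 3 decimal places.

p̂_MAP = 0.540

Prior: Beta(9.9, 5).
Data: 4 successes in 11 trials (from the sequence). The binomial likelihood contributes p^4(1−p)^7, so the posterior is Beta(9.9+4, 5+7) = Beta(13.9, 12).
For Beta(a, b) with a, b > 1 the mode is (a−1)/(a+b−2) = 12.9/23.9 ≈ 0.540.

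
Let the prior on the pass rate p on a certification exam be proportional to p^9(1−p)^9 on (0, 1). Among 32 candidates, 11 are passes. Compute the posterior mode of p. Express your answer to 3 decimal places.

The prior density ∝ p^9(1−p)^9 is the kernel of Beta(10, 10).
Data: 11 successes in 32 trials. The binomial likelihood contributes p^11(1−p)^21, so the posterior is Beta(10+11, 10+21) = Beta(21, 31).
For Beta(a, b) with a, b > 1 the mode is (a−1)/(a+b−2) = 20/50 ≈ 0.400.

p̂_MAP = 0.400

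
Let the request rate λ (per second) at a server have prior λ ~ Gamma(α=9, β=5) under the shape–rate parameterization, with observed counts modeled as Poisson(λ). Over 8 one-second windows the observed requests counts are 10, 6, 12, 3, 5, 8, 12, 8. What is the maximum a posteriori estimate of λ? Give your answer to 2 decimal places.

Σxᵢ = 10+6+12+3+5+8+12+8 = 64, with n = 8.
Posterior ∝ λ^8e^(−5λ) · λ^64e^(−8λ) = λ^72e^(−13λ), i.e. Gamma(shape=73, rate=13).
The mode of a Gamma(a, b) with a ≥ 1 (shape–rate) is (a−1)/b = 72/13 ≈ 5.54.

λ̂_MAP = 5.54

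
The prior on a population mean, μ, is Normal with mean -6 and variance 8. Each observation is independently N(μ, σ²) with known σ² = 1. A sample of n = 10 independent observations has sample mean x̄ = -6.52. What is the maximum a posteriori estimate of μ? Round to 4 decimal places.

n = 10, x̄ = -6.52.
For a Normal prior and Normal likelihood with known variance, the posterior is Normal; its mode equals its mean, the precision-weighted average.
Prior precision 1/σ₀² = 1/8 = 0.125; data precision n/σ² = 10/1 = 10.
μ̂ = (0.125·(-6) + 10·(-6.52)) / (0.125 + 10) = (-65.95)/10.125 = -2638/405 ≈ -6.5136.

μ̂_MAP = -6.5136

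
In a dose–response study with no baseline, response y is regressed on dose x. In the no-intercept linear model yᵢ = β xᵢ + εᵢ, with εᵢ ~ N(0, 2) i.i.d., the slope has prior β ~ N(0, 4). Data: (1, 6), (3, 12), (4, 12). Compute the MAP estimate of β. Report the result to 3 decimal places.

β̂_MAP = 3.396

log p(β | y) = −Σ(yᵢ − βxᵢ)²/(2·2) − β²/(2·4) + const.
Setting the derivative to zero: Σxᵢ(yᵢ − βxᵢ)/2 − β/4 = 0, so β = Σxᵢyᵢ / (Σxᵢ² + σ²/τ²).
Σxᵢyᵢ = 1·6 + 3·12 + 4·12 = 90; Σxᵢ² = 26; σ²/τ² = 0.5.
β̂_MAP = 90 / (26 + 0.5) = 90/26.5 ≈ 3.396.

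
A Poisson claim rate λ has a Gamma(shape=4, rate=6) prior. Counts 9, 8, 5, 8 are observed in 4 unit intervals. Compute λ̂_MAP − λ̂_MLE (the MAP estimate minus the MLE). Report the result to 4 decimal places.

Σxᵢ = 30. Posterior is Gamma(34, 10); MAP = (34−1)/10 = 33/10 ≈ 3.30000.
MLE = x̄ = 30/4 ≈ 7.50000.
Difference = 33/10 − 30/4 = -21/5 ≈ -4.2000.

MAP − MLE = -4.2000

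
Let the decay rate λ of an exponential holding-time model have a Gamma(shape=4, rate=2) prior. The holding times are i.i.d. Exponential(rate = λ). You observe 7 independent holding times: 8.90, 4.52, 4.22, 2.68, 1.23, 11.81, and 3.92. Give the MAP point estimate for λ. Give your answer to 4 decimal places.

The Exponential(rate=λ) likelihood is ∝ λ^n e^(−λΣtᵢ). Here n = 7 and Σtᵢ = 8.90 + 4.52 + 4.22 + 2.68 + 1.23 + 11.81 + 3.92 = 37.28.
Posterior ∝ λ^3e^(−2λ) · λ^7e^(−37.28λ) = λ^10e^(−39.28λ), i.e. Gamma(11, 39.28).
Mode = (a−1)/b = 10/39.28 ≈ 0.2546.

λ̂_MAP = 0.2546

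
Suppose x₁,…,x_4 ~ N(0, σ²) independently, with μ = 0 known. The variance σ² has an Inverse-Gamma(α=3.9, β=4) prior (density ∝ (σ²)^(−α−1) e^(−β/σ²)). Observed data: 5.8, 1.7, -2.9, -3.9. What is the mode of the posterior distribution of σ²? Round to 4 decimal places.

σ̂²_MAP = 4.9384

Sum of squared deviations about the known mean: SS = (5.8−0)² + (1.7−0)² + (-2.9−0)² + (-3.9−0)² = 60.15.
The Normal likelihood contributes (σ²)^(−n/2) exp(−SS/(2σ²)), so the posterior is Inverse-Gamma(α + n/2, β + SS/2) = Inverse-Gamma(5.9, 34.075).
The mode of Inverse-Gamma(a, b) is b/(a+1) = 34.075/6.9 ≈ 4.9384.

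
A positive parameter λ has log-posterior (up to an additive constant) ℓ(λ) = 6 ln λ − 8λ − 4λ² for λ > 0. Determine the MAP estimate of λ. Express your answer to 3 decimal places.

ℓ'(λ) = 6/λ − 8 − 8λ. Setting this to zero and multiplying by λ: 8λ² + 8λ − 6 = 0.
λ = (−8 + √(8² + 4·8·6)) / (2·8) = (−8 + √256) / 16 = (−8 + 16)/16 = 1/2.
ℓ''(λ) = −6/λ² − 8 < 0, confirming a maximum.

λ̂_MAP = 0.500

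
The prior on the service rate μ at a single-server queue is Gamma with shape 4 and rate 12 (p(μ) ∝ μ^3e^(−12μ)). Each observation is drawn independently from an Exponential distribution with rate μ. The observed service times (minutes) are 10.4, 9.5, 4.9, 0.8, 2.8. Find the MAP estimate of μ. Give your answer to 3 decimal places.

The Exponential(rate=μ) likelihood is ∝ μ^n e^(−μΣtᵢ). Here n = 5 and Σtᵢ = 10.4 + 9.5 + 4.9 + 0.8 + 2.8 = 28.4.
Posterior ∝ μ^3e^(−12μ) · μ^5e^(−28.4μ) = μ^8e^(−40.4μ), i.e. Gamma(9, 40.4).
Mode = (a−1)/b = 8/40.4 ≈ 0.198.

μ̂_MAP = 0.198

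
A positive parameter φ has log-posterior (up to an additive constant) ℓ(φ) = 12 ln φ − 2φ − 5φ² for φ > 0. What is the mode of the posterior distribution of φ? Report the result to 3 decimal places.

ℓ'(φ) = 12/φ − 2 − 10φ. Setting this to zero and multiplying by φ: 10φ² + 2φ − 12 = 0.
φ = (−2 + √(2² + 4·10·12)) / (2·10) = (−2 + √484) / 20 = (−2 + 22)/20 = 1.
ℓ''(φ) = −12/φ² − 10 < 0, confirming a maximum.

φ̂_MAP = 1.000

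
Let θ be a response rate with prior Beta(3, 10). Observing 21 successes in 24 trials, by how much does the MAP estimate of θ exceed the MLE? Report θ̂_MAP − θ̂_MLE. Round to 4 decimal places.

Posterior is Beta(24, 13); MAP = (24−1)/(37−2) = 23/35 ≈ 0.65714.
MLE ignores the prior: θ̂_MLE = k/n = 21/24 ≈ 0.87500.
Difference = 23/35 − 21/24 = -61/280 ≈ -0.2179.

MAP − MLE = -0.2179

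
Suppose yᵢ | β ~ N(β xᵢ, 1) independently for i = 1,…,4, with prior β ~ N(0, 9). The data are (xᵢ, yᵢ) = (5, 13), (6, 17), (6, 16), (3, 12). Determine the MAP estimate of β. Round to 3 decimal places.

β̂_MAP = 2.818

log p(β | y) = −Σ(yᵢ − βxᵢ)²/(2·1) − β²/(2·9) + const.
Setting the derivative to zero: Σxᵢ(yᵢ − βxᵢ)/1 − β/9 = 0, so β = Σxᵢyᵢ / (Σxᵢ² + σ²/τ²).
Σxᵢyᵢ = 5·13 + 6·17 + 6·16 + 3·12 = 299; Σxᵢ² = 106; σ²/τ² = 1/9.
β̂_MAP = 299 / (106 + 1/9) = 299/(955/9) = 2691/955 ≈ 2.818.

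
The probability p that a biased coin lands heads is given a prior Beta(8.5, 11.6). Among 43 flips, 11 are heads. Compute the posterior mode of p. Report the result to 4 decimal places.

p̂_MAP = 0.3028

Prior: Beta(8.5, 11.6).
Data: 11 successes in 43 trials. The binomial likelihood contributes p^11(1−p)^32, so the posterior is Beta(8.5+11, 11.6+32) = Beta(19.5, 43.6).
For Beta(a, b) with a, b > 1 the mode is (a−1)/(a+b−2) = 18.5/61.1 ≈ 0.3028.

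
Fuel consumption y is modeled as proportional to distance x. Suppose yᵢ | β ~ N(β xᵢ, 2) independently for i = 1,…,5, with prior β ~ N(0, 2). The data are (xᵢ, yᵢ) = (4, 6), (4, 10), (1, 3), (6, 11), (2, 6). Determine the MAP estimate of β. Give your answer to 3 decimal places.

log p(β | y) = −Σ(yᵢ − βxᵢ)²/(2·2) − β²/(2·2) + const.
Setting the derivative to zero: Σxᵢ(yᵢ − βxᵢ)/2 − β/2 = 0, so β = Σxᵢyᵢ / (Σxᵢ² + σ²/τ²).
Σxᵢyᵢ = 4·6 + 4·10 + 1·3 + 6·11 + 2·6 = 145; Σxᵢ² = 73; σ²/τ² = 1.
β̂_MAP = 145 / (73 + 1) = 145/74 ≈ 1.959.

β̂_MAP = 1.959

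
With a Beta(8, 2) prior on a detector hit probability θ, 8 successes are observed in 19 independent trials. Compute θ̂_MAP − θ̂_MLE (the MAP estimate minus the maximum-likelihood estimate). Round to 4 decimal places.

Posterior is Beta(16, 13); MAP = (16−1)/(29−2) = 15/27 ≈ 0.55556.
MLE ignores the prior: θ̂_MLE = k/n = 8/19 ≈ 0.42105.
Difference = 15/27 − 8/19 = 23/171 ≈ 0.1345.

MAP − MLE = 0.1345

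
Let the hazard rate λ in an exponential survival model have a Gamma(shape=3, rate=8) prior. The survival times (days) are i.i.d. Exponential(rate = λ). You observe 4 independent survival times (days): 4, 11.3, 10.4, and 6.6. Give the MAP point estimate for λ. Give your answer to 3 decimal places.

The Exponential(rate=λ) likelihood is ∝ λ^n e^(−λΣtᵢ). Here n = 4 and Σtᵢ = 4 + 11.3 + 10.4 + 6.6 = 32.3.
Posterior ∝ λ^2e^(−8λ) · λ^4e^(−32.3λ) = λ^6e^(−40.3λ), i.e. Gamma(7, 40.3).
Mode = (a−1)/b = 6/40.3 ≈ 0.149.

λ̂_MAP = 0.149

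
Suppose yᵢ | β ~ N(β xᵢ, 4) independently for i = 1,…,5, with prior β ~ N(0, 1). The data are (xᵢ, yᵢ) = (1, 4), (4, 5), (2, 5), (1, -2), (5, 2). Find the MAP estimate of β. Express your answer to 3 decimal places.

β̂_MAP = 0.824

log p(β | y) = −Σ(yᵢ − βxᵢ)²/(2·4) − β²/(2·1) + const.
Setting the derivative to zero: Σxᵢ(yᵢ − βxᵢ)/4 − β/1 = 0, so β = Σxᵢyᵢ / (Σxᵢ² + σ²/τ²).
Σxᵢyᵢ = 1·4 + 4·5 + 2·5 + 1·(-2) + 5·2 = 42; Σxᵢ² = 47; σ²/τ² = 4.
β̂_MAP = 42 / (47 + 4) = 42/51 ≈ 0.824.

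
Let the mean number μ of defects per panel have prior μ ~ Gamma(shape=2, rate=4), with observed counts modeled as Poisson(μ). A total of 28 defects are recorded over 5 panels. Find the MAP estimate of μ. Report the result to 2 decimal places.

μ̂_MAP = 3.22

Σxᵢ = 28, n = 5.
Posterior ∝ μe^(−4μ) · μ^28e^(−5μ) = μ^29e^(−9μ), i.e. Gamma(shape=30, rate=9).
The mode of a Gamma(a, b) with a ≥ 1 (shape–rate) is (a−1)/b = 29/9 ≈ 3.22.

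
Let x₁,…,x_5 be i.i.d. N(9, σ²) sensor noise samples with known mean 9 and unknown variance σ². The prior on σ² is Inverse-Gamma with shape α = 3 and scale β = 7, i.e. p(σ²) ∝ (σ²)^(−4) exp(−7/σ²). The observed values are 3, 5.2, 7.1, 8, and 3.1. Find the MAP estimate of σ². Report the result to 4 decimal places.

σ̂²_MAP = 7.9892

Sum of squared deviations about the known mean: SS = (3−9)² + (5.2−9)² + (7.1−9)² + (8−9)² + (3.1−9)² = 89.86.
The Normal likelihood contributes (σ²)^(−n/2) exp(−SS/(2σ²)), so the posterior is Inverse-Gamma(α + n/2, β + SS/2) = Inverse-Gamma(5.5, 51.93).
The mode of Inverse-Gamma(a, b) is b/(a+1) = 51.93/6.5 ≈ 7.9892.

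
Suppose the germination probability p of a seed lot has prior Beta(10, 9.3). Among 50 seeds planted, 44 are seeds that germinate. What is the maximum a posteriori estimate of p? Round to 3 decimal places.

Prior: Beta(10, 9.3).
Data: 44 successes in 50 trials. The binomial likelihood contributes p^44(1−p)^6, so the posterior is Beta(10+44, 9.3+6) = Beta(54, 15.3).
For Beta(a, b) with a, b > 1 the mode is (a−1)/(a+b−2) = 53/67.3 ≈ 0.788.

p̂_MAP = 0.788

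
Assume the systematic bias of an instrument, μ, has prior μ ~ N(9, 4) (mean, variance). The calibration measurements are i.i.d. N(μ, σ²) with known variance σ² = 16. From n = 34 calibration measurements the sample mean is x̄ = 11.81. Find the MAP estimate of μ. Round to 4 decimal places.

n = 34, x̄ = 11.81.
For a Normal prior and Normal likelihood with known variance, the posterior is Normal; its mode equals its mean, the precision-weighted average.
Prior precision 1/σ₀² = 1/4 = 0.25; data precision n/σ² = 34/16 = 2.125.
μ̂ = (0.25·9 + 2.125·11.81) / (0.25 + 2.125) = 27.34625/2.375 = 21877/1900 ≈ 11.5142.

μ̂_MAP = 11.5142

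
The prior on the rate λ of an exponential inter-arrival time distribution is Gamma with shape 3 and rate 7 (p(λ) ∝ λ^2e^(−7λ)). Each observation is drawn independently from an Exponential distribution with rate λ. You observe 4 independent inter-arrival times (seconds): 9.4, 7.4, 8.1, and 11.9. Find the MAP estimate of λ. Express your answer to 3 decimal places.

The Exponential(rate=λ) likelihood is ∝ λ^n e^(−λΣtᵢ). Here n = 4 and Σtᵢ = 9.4 + 7.4 + 8.1 + 11.9 = 36.8.
Posterior ∝ λ^2e^(−7λ) · λ^4e^(−36.8λ) = λ^6e^(−43.8λ), i.e. Gamma(7, 43.8).
Mode = (a−1)/b = 6/43.8 ≈ 0.137.

λ̂_MAP = 0.137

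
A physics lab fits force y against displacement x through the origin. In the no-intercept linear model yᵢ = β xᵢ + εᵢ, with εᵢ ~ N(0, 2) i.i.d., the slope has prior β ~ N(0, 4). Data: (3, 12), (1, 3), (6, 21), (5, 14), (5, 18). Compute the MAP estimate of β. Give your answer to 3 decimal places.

log p(β | y) = −Σ(yᵢ − βxᵢ)²/(2·2) − β²/(2·4) + const.
Setting the derivative to zero: Σxᵢ(yᵢ − βxᵢ)/2 − β/4 = 0, so β = Σxᵢyᵢ / (Σxᵢ² + σ²/τ²).
Σxᵢyᵢ = 3·12 + 1·3 + 6·21 + 5·14 + 5·18 = 325; Σxᵢ² = 96; σ²/τ² = 0.5.
β̂_MAP = 325 / (96 + 0.5) = 325/96.5 ≈ 3.368.

β̂_MAP = 3.368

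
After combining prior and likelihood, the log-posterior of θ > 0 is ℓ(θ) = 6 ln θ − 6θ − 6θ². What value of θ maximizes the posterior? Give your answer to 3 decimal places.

ℓ'(θ) = 6/θ − 6 − 12θ. Setting this to zero and multiplying by θ: 12θ² + 6θ − 6 = 0.
θ = (−6 + √(6² + 4·12·6)) / (2·12) = (−6 + √324) / 24 = (−6 + 18)/24 = 1/2.
ℓ''(θ) = −6/θ² − 12 < 0, confirming a maximum.

θ̂_MAP = 0.500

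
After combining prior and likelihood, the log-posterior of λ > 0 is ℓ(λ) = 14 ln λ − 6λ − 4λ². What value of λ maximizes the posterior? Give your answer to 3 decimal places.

ℓ'(λ) = 14/λ − 6 − 8λ. Setting this to zero and multiplying by λ: 8λ² + 6λ − 14 = 0.
λ = (−6 + √(6² + 4·8·14)) / (2·8) = (−6 + √484) / 16 = (−6 + 22)/16 = 1.
ℓ''(λ) = −14/λ² − 8 < 0, confirming a maximum.

λ̂_MAP = 1.000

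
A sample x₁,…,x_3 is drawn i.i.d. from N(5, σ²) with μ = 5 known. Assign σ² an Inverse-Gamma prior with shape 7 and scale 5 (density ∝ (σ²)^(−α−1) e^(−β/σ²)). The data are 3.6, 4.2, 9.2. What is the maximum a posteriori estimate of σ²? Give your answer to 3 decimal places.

σ̂²_MAP = 1.592

Sum of squared deviations about the known mean: SS = (3.6−5)² + (4.2−5)² + (9.2−5)² = 20.24.
The Normal likelihood contributes (σ²)^(−n/2) exp(−SS/(2σ²)), so the posterior is Inverse-Gamma(α + n/2, β + SS/2) = Inverse-Gamma(8.5, 15.12).
The mode of Inverse-Gamma(a, b) is b/(a+1) = 15.12/9.5 ≈ 1.592.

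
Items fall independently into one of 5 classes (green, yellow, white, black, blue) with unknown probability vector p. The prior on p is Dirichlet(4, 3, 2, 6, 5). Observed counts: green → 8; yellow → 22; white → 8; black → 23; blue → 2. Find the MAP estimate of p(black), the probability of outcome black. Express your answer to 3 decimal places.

The posterior is Dirichlet(αᵢ + nᵢ) = Dirichlet(12, 25, 10, 29, 7).
For a Dirichlet(a₁,…,a_K) with all aᵢ > 1, the mode has j-th component (aⱼ − 1)/(Σaᵢ − K).
Here Σaᵢ = 83 and K = 5, so p(black) = (29 − 1)/(83 − 5) = 28/78 ≈ 0.359.

MAP estimate of p(black) = 0.359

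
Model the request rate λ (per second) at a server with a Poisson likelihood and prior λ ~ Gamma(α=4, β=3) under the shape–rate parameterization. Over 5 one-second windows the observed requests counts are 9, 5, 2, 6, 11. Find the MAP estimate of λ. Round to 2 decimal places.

Σxᵢ = 9+5+2+6+11 = 33, with n = 5.
Posterior ∝ λ^3e^(−3λ) · λ^33e^(−5λ) = λ^36e^(−8λ), i.e. Gamma(shape=37, rate=8).
The mode of a Gamma(a, b) with a ≥ 1 (shape–rate) is (a−1)/b = 36/8 ≈ 4.50.

λ̂_MAP = 4.50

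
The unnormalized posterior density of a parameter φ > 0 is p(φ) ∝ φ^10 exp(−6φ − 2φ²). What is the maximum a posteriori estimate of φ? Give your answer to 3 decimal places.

φ̂_MAP = 1.000

ℓ'(φ) = 10/φ − 6 − 4φ. Setting this to zero and multiplying by φ: 4φ² + 6φ − 10 = 0.
φ = (−6 + √(6² + 4·4·10)) / (2·4) = (−6 + √196) / 8 = (−6 + 14)/8 = 1.
ℓ''(φ) = −10/φ² − 4 < 0, confirming a maximum.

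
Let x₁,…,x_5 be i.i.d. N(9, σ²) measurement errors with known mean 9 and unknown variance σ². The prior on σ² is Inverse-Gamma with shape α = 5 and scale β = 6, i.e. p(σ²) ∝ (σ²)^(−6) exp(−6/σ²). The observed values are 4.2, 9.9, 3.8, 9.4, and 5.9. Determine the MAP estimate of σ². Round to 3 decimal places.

Sum of squared deviations about the known mean: SS = (4.2−9)² + (9.9−9)² + (3.8−9)² + (9.4−9)² + (5.9−9)² = 60.66.
The Normal likelihood contributes (σ²)^(−n/2) exp(−SS/(2σ²)), so the posterior is Inverse-Gamma(α + n/2, β + SS/2) = Inverse-Gamma(7.5, 36.33).
The mode of Inverse-Gamma(a, b) is b/(a+1) = 36.33/8.5 ≈ 4.274.

σ̂²_MAP = 4.274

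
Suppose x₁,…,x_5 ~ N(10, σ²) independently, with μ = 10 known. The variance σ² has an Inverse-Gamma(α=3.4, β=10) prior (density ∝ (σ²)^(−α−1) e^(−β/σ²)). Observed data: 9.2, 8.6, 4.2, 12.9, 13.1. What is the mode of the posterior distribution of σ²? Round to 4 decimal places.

Sum of squared deviations about the known mean: SS = (9.2−10)² + (8.6−10)² + (4.2−10)² + (12.9−10)² + (13.1−10)² = 54.26.
The Normal likelihood contributes (σ²)^(−n/2) exp(−SS/(2σ²)), so the posterior is Inverse-Gamma(α + n/2, β + SS/2) = Inverse-Gamma(5.9, 37.13).
The mode of Inverse-Gamma(a, b) is b/(a+1) = 37.13/6.9 ≈ 5.3812.

σ̂²_MAP = 5.3812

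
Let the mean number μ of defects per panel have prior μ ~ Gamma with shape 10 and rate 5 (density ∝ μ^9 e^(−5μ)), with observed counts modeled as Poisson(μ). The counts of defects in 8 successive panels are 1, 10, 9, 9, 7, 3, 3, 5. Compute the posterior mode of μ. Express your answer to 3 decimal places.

Σxᵢ = 1+10+9+9+7+3+3+5 = 47, with n = 8.
Posterior ∝ μ^9e^(−5μ) · μ^47e^(−8μ) = μ^56e^(−13μ), i.e. Gamma(shape=57, rate=13).
The mode of a Gamma(a, b) with a ≥ 1 (shape–rate) is (a−1)/b = 56/13 ≈ 4.308.

μ̂_MAP = 4.308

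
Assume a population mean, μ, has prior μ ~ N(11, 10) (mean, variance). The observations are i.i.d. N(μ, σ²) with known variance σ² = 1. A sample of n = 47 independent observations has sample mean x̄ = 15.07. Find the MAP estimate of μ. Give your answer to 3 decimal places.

n = 47, x̄ = 15.07.
For a Normal prior and Normal likelihood with known variance, the posterior is Normal; its mode equals its mean, the precision-weighted average.
Prior precision 1/σ₀² = 1/10 = 0.1; data precision n/σ² = 47/1 = 47.
μ̂ = (0.1·11 + 47·15.07) / (0.1 + 47) = 709.39/47.1 = 70939/4710 ≈ 15.061.

μ̂_MAP = 15.061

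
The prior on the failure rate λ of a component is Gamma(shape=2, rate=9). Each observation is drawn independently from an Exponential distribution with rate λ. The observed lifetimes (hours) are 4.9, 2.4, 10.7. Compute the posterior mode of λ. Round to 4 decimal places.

The Exponential(rate=λ) likelihood is ∝ λ^n e^(−λΣtᵢ). Here n = 3 and Σtᵢ = 4.9 + 2.4 + 10.7 = 18.
Posterior ∝ λe^(−9λ) · λ^3e^(−18λ) = λ^4e^(−27λ), i.e. Gamma(5, 27).
Mode = (a−1)/b = 4/27 ≈ 0.1481.

λ̂_MAP = 0.1481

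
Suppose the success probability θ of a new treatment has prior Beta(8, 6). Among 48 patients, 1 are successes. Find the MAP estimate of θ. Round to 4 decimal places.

θ̂_MAP = 0.1333

Prior: Beta(8, 6).
Data: 1 success in 48 trials. The binomial likelihood contributes θ(1−θ)^47, so the posterior is Beta(8+1, 6+47) = Beta(9, 53).
For Beta(a, b) with a, b > 1 the mode is (a−1)/(a+b−2) = 8/60 ≈ 0.1333.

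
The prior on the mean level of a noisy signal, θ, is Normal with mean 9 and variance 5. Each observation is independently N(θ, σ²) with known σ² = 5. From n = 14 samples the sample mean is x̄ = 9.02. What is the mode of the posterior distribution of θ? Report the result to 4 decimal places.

n = 14, x̄ = 9.02.
For a Normal prior and Normal likelihood with known variance, the posterior is Normal; its mode equals its mean, the precision-weighted average.
Prior precision 1/σ₀² = 1/5 = 0.2; data precision n/σ² = 14/5 = 2.8.
θ̂ = (0.2·9 + 2.8·9.02) / (0.2 + 2.8) = 27.056/3 = 3382/375 ≈ 9.0187.

θ̂_MAP = 9.0187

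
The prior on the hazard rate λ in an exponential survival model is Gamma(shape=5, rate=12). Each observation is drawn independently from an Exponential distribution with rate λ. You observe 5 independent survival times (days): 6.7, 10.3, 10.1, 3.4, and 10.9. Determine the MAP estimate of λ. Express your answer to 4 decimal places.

The Exponential(rate=λ) likelihood is ∝ λ^n e^(−λΣtᵢ). Here n = 5 and Σtᵢ = 6.7 + 10.3 + 10.1 + 3.4 + 10.9 = 41.4.
Posterior ∝ λ^4e^(−12λ) · λ^5e^(−41.4λ) = λ^9e^(−53.4λ), i.e. Gamma(10, 53.4).
Mode = (a−1)/b = 9/53.4 ≈ 0.1685.

λ̂_MAP = 0.1685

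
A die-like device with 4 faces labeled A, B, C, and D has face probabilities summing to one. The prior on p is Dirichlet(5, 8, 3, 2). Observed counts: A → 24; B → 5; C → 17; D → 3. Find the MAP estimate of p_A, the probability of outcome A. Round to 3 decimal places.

The posterior is Dirichlet(αᵢ + nᵢ) = Dirichlet(29, 13, 20, 5).
For a Dirichlet(a₁,…,a_K) with all aᵢ > 1, the mode has j-th component (aⱼ − 1)/(Σaᵢ − K).
Here Σaᵢ = 67 and K = 4, so p_A = (29 − 1)/(67 − 4) = 28/63 ≈ 0.444.

MAP estimate of p_A = 0.444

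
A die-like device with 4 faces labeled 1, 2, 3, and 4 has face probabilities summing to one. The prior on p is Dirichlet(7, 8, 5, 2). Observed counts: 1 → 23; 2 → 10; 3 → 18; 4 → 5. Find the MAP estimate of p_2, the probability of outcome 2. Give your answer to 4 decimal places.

MAP estimate: 0.2297

The posterior is Dirichlet(αᵢ + nᵢ) = Dirichlet(30, 18, 23, 7).
For a Dirichlet(a₁,…,a_K) with all aᵢ > 1, the mode has j-th component (aⱼ − 1)/(Σaᵢ − K).
Here Σaᵢ = 78 and K = 4, so p_2 = (18 − 1)/(78 − 4) = 17/74 ≈ 0.2297.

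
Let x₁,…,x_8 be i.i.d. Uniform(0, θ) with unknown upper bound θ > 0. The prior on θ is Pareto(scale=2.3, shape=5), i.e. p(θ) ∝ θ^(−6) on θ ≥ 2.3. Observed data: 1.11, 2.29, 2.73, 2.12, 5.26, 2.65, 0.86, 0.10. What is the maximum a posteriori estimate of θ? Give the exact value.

The Uniform(0, θ) likelihood is θ^(−n) for θ ≥ max(xᵢ), zero otherwise. Here max(xᵢ) = 5.26.
Posterior ∝ θ^(−6) · θ^(−8) = θ^(−14) on θ ≥ max(2.3, 5.26) = 5.26.
This density is strictly decreasing in θ, so the posterior mode lies at the lower boundary of the support.

θ̂_MAP = 5.26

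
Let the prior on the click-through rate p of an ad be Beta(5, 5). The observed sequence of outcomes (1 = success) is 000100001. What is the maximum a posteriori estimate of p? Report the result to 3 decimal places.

Prior: Beta(5, 5).
Data: 2 successes in 9 trials (from the sequence). The binomial likelihood contributes p^2(1−p)^7, so the posterior is Beta(5+2, 5+7) = Beta(7, 12).
For Beta(a, b) with a, b > 1 the mode is (a−1)/(a+b−2) = 6/17 ≈ 0.353.

p̂_MAP = 0.353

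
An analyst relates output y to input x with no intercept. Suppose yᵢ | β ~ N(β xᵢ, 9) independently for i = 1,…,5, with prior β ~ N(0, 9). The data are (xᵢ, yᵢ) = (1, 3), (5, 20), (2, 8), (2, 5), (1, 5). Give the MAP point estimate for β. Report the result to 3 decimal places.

log p(β | y) = −Σ(yᵢ − βxᵢ)²/(2·9) − β²/(2·9) + const.
Setting the derivative to zero: Σxᵢ(yᵢ − βxᵢ)/9 − β/9 = 0, so β = Σxᵢyᵢ / (Σxᵢ² + σ²/τ²).
Σxᵢyᵢ = 1·3 + 5·20 + 2·8 + 2·5 + 1·5 = 134; Σxᵢ² = 35; σ²/τ² = 1.
β̂_MAP = 134 / (35 + 1) = 134/36 ≈ 3.722.

β̂_MAP = 3.722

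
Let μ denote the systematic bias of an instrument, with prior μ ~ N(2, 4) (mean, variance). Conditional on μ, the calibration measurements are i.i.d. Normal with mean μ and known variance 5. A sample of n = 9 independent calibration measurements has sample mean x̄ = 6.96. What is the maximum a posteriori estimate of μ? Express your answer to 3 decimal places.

μ̂_MAP = 6.355

n = 9, x̄ = 6.96.
For a Normal prior and Normal likelihood with known variance, the posterior is Normal; its mode equals its mean, the precision-weighted average.
Prior precision 1/σ₀² = 1/4 = 0.25; data precision n/σ² = 9/5 = 1.8.
μ̂ = (0.25·2 + 1.8·6.96) / (0.25 + 1.8) = 13.028/2.05 = 6514/1025 ≈ 6.355.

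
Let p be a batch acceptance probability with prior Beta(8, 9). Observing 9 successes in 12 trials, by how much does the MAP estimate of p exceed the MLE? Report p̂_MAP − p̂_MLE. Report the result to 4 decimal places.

Posterior is Beta(17, 12); MAP = (17−1)/(29−2) = 16/27 ≈ 0.59259.
MLE ignores the prior: p̂_MLE = k/n = 9/12 ≈ 0.75000.
Difference = 16/27 − 9/12 = -17/108 ≈ -0.1574.

MAP − MLE = -0.1574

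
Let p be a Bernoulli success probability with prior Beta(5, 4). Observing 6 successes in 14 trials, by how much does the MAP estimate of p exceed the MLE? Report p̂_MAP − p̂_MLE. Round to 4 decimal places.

MAP − MLE = 0.0476

Posterior is Beta(11, 12); MAP = (11−1)/(23−2) = 10/21 ≈ 0.47619.
MLE ignores the prior: p̂_MLE = k/n = 6/14 ≈ 0.42857.
Difference = 10/21 − 6/14 = 1/21 ≈ 0.0476.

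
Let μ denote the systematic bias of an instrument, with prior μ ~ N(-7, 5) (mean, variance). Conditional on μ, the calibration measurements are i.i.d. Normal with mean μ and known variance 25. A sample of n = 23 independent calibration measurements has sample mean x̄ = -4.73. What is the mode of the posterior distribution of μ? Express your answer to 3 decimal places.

μ̂_MAP = -5.135

n = 23, x̄ = -4.73.
For a Normal prior and Normal likelihood with known variance, the posterior is Normal; its mode equals its mean, the precision-weighted average.
Prior precision 1/σ₀² = 1/5 = 0.2; data precision n/σ² = 23/25 = 0.92.
μ̂ = (0.2·(-7) + 0.92·(-4.73)) / (0.2 + 0.92) = (-5.7516)/1.12 = -14379/2800 ≈ -5.135.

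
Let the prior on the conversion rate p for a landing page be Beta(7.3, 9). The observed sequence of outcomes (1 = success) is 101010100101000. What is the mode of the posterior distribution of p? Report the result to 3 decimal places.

Prior: Beta(7.3, 9).
Data: 6 successes in 15 trials (from the sequence). The binomial likelihood contributes p^6(1−p)^9, so the posterior is Beta(7.3+6, 9+9) = Beta(13.3, 18).
For Beta(a, b) with a, b > 1 the mode is (a−1)/(a+b−2) = 12.3/29.3 ≈ 0.420.

p̂_MAP = 0.420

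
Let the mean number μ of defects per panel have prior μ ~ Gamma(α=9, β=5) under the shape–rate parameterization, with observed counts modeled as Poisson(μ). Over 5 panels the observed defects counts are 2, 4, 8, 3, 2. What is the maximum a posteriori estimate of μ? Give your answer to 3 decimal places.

μ̂_MAP = 2.700

Σxᵢ = 2+4+8+3+2 = 19, with n = 5.
Posterior ∝ μ^8e^(−5μ) · μ^19e^(−5μ) = μ^27e^(−10μ), i.e. Gamma(shape=28, rate=10).
The mode of a Gamma(a, b) with a ≥ 1 (shape–rate) is (a−1)/b = 27/10 ≈ 2.700.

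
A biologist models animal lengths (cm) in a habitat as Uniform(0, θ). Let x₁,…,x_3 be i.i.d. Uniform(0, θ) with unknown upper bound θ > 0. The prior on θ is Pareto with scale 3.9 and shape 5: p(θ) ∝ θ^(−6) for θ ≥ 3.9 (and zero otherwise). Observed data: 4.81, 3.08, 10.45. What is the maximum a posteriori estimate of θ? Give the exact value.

The Uniform(0, θ) likelihood is θ^(−n) for θ ≥ max(xᵢ), zero otherwise. Here max(xᵢ) = 10.45.
Posterior ∝ θ^(−6) · θ^(−3) = θ^(−9) on θ ≥ max(3.9, 10.45) = 10.45.
This density is strictly decreasing in θ, so the posterior mode lies at the lower boundary of the support.

θ̂_MAP = 10.45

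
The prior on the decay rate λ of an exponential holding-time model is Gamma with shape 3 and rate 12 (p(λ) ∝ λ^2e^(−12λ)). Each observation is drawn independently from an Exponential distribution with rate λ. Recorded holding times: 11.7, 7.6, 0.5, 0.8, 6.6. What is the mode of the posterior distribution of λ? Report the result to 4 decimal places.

λ̂_MAP = 0.1786

The Exponential(rate=λ) likelihood is ∝ λ^n e^(−λΣtᵢ). Here n = 5 and Σtᵢ = 11.7 + 7.6 + 0.5 + 0.8 + 6.6 = 27.2.
Posterior ∝ λ^2e^(−12λ) · λ^5e^(−27.2λ) = λ^7e^(−39.2λ), i.e. Gamma(8, 39.2).
Mode = (a−1)/b = 7/39.2 ≈ 0.1786.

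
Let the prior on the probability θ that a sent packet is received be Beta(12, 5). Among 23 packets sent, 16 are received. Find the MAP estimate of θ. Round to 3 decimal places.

Prior: Beta(12, 5).
Data: 16 successes in 23 trials. The binomial likelihood contributes θ^16(1−θ)^7, so the posterior is Beta(12+16, 5+7) = Beta(28, 12).
For Beta(a, b) with a, b > 1 the mode is (a−1)/(a+b−2) = 27/38 ≈ 0.711.

θ̂_MAP = 0.711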